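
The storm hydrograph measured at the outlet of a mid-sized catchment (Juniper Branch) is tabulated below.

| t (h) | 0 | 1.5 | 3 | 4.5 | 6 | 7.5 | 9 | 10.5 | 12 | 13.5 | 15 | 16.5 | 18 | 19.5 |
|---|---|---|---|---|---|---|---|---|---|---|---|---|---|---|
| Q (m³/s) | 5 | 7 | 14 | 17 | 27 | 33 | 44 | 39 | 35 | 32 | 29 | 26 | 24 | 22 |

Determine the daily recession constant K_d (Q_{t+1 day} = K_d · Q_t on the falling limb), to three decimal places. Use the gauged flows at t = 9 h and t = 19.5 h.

K_d ≈ 0.205

Between t = 9 h and t = 19.5 h the flow falls from 44 to 22 m³/s over 7×1.5 h = 10.5 h.
Per-interval ratio K = (22/44)^(1/7) = 0.9057; K_d = K^(24/1.5) = 0.205.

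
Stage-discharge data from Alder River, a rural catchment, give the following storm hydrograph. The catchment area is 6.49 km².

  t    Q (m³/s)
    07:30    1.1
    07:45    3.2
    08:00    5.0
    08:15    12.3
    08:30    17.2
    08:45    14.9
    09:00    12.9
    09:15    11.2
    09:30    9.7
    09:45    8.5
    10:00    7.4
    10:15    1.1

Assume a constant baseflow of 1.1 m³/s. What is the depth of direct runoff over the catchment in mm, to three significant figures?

d ≈ 12.7 mm

Direct runoff: 0.0, 2.1, 3.9, 11.2, 16.1, 13.8, 11.8, 10.1, 8.6, 7.4, 6.3, 0.0 m³/s; ΣQ_DR = 91.30 m³/s.
V = ΣQ_DR · Δt = 91.30 × 900 s = 82170 m³.
Over A = 6.49 km², depth = V / A = 12.7 mm.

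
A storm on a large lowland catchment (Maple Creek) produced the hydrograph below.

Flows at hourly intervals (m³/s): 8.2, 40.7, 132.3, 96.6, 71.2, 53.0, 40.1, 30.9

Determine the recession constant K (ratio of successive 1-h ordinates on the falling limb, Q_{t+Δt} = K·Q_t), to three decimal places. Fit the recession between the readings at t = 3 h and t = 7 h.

Using the recession-limb readings at t = 3 h and t = 7 h: Q falls from 96.6 to 30.9 m³/s over 4 intervals.
K = (Q₂/Q₁)^(1/4) = (30.9/96.6)^(1/4) = 0.752.

K ≈ 0.752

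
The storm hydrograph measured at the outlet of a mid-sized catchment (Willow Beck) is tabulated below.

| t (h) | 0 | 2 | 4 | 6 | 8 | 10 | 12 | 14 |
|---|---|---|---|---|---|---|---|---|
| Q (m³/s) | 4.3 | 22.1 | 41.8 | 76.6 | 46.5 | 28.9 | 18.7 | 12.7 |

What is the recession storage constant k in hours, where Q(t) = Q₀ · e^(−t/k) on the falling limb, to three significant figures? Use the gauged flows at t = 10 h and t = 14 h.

k ≈ 4.86 h

On the falling limb, Q drops from 28.9 to 12.7 m³/s between t = 10 h and t = 14 h (Δt = 4 h).
k = −Δt / ln(Q₂/Q₁) = −4 / ln(12.7/28.9) = 4.86 h.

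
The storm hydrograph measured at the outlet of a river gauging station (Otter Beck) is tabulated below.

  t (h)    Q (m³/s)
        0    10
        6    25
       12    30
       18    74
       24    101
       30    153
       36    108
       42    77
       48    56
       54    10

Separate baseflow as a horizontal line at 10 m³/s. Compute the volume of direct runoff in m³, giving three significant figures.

V ≈ 1.18 × 10^7 m³

Direct-runoff ordinates (Q − Q_b): 0.0, 15.0, 20.0, 64.0, 91.0, 143.0, 98.0, 67.0, 46.0, 0.0 m³/s.
ΣQ_DR = 544.0 m³/s.
With Δt = 6 h = 21600 s, V = ΣQ_DR · Δt = 544.0 × 21600 = 1.18 × 10^7 m³.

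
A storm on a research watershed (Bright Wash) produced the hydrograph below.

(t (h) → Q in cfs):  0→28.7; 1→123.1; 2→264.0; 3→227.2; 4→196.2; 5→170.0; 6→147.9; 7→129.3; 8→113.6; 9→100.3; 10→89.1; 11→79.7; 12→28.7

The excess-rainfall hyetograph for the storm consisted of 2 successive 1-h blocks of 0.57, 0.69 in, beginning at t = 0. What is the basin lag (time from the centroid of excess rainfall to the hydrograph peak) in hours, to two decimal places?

Centroid of excess rainfall: t_c = Σ P_i·t̄_i / ΣP_i = 1.0476 h (block centres at 0.5, 1.5 h).
Hydrograph peak occurs at t = 2 h, so basin lag t_L = 2 − 1.0476 = 0.95 h.

t_L ≈ 0.95 h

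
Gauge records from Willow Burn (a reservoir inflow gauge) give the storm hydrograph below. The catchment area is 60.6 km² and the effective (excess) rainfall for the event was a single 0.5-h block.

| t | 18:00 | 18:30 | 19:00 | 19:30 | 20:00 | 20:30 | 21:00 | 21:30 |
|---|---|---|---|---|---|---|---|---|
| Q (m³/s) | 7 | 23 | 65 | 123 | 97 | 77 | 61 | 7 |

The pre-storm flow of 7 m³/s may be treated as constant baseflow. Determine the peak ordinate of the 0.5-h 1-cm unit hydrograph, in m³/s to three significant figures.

Direct runoff: 0.0, 16.0, 58.0, 116.0, 90.0, 70.0, 54.0, 0.0 m³/s; ΣQ_DR = 404.0 m³/s, peak = 116.0 m³/s.
Runoff depth d = ΣQ_DR·Δt / A = 404.0 × 1800 / (60.6 km²) = 12.00 mm.
The 1-cm UH is the DRH scaled by (10 mm)/d, so U_p = 116.0 × 10/12.00 = 96.7 m³/s.

U_p ≈ 96.7 m³/s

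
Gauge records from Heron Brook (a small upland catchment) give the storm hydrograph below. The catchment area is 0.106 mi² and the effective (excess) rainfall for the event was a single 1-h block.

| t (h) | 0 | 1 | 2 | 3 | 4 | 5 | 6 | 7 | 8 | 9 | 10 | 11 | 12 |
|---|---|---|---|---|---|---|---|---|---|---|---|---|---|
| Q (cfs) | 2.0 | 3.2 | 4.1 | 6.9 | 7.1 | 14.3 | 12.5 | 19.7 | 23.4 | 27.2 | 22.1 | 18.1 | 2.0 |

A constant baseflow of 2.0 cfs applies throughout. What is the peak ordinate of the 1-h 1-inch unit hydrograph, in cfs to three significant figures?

U_p ≈ 12.6 cfs

Direct runoff: 0.0, 1.2, 2.1, 4.9, 5.1, 12.3, 10.5, 17.7, 21.4, 25.2, 20.1, 16.1, 0.0 cfs; ΣQ_DR = 136.6 cfs, peak = 25.2 cfs.
Runoff depth d = ΣQ_DR·Δt / A = 136.6 × 3600 / (0.106 mi²) = 1.997 in.
The 1-inch UH is the DRH scaled by (1 in)/d, so U_p = 25.2 × 1/1.997 = 12.6 cfs.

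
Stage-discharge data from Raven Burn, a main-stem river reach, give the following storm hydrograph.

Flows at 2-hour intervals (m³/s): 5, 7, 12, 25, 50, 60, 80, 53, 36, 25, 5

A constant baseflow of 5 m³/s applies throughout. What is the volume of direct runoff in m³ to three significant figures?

V ≈ 2.18 × 10^6 m³

Direct-runoff ordinates (Q − Q_b): 0.0, 2.0, 7.0, 20.0, 45.0, 55.0, 75.0, 48.0, 31.0, 20.0, 0.0 m³/s.
ΣQ_DR = 303.0 m³/s.
With Δt = 2 h = 7200 s, V = ΣQ_DR · Δt = 303.0 × 7200 = 2.18 × 10^6 m³.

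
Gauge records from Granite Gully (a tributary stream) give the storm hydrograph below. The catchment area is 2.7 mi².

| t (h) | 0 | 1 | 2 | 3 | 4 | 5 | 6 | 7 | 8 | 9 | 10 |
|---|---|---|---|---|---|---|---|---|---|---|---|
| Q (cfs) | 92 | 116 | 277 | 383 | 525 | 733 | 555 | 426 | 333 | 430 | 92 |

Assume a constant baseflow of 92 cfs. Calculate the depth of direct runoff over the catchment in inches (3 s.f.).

Direct runoff: 0.0, 24.0, 185.0, 291.0, 433.0, 641.0, 463.0, 334.0, 241.0, 338.0, 0.0 cfs; ΣQ_DR = 2950 cfs.
V = ΣQ_DR · Δt = 2950 × 3600 s = 1.062 × 10^7 ft³.
Over A = 2.7 mi², depth = V / A = 1.69 in.

d ≈ 1.69 in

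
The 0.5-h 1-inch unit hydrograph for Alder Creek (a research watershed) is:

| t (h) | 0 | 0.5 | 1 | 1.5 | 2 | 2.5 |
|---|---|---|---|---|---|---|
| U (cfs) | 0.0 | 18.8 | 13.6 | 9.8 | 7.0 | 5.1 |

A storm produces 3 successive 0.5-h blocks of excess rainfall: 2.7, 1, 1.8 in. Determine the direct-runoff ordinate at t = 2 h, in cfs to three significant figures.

By discrete convolution, Q_j = Σ (P_i / 1 in) · U_{j−i}.
At t = 2 h (j=4): Q = (2.7/1)·7.0 + (1/1)·9.8 + (1.8/1)·13.6 = 53.2 cfs.

Q ≈ 53.2 cfs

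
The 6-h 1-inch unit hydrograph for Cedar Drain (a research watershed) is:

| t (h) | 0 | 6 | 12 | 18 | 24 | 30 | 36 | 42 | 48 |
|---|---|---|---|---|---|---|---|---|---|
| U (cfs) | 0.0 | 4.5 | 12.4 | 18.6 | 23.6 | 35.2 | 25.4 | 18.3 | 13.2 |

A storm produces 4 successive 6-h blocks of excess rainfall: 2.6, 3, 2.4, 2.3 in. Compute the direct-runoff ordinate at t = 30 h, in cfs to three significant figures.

Q ≈ 235 cfs

By discrete convolution, Q_j = Σ (P_i / 1 in) · U_{j−i}.
At t = 30 h (j=5): Q = (2.6/1)·35.2 + (3/1)·23.6 + (2.4/1)·18.6 + (2.3/1)·12.4 = 235 cfs.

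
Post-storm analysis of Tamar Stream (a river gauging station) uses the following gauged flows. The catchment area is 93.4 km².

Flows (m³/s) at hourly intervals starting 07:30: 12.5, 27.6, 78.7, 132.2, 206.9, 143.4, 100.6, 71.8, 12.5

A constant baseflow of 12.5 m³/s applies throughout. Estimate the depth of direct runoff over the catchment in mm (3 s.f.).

d ≈ 26.0 mm

Direct runoff: 0.0, 15.1, 66.2, 119.7, 194.4, 130.9, 88.1, 59.3, 0.0 m³/s; ΣQ_DR = 673.7 m³/s.
V = ΣQ_DR · Δt = 673.7 × 3600 s = 2.425 × 10^6 m³.
Over A = 93.4 km², depth = V / A = 26.0 mm.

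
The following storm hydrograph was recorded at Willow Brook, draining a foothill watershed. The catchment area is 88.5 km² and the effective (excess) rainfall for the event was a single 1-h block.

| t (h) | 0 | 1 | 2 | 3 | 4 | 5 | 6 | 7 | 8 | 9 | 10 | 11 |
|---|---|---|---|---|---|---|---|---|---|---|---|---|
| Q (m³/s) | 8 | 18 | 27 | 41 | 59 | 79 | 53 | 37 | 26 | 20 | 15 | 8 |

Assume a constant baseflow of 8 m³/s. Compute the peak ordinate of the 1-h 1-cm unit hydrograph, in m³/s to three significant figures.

Direct runoff: 0.0, 10.0, 19.0, 33.0, 51.0, 71.0, 45.0, 29.0, 18.0, 12.0, 7.0, 0.0 m³/s; ΣQ_DR = 295.0 m³/s, peak = 71.0 m³/s.
Runoff depth d = ΣQ_DR·Δt / A = 295.0 × 3600 / (88.5 km²) = 12.00 mm.
The 1-cm UH is the DRH scaled by (10 mm)/d, so U_p = 71.0 × 10/12.00 = 59.2 m³/s.

U_p ≈ 59.2 m³/s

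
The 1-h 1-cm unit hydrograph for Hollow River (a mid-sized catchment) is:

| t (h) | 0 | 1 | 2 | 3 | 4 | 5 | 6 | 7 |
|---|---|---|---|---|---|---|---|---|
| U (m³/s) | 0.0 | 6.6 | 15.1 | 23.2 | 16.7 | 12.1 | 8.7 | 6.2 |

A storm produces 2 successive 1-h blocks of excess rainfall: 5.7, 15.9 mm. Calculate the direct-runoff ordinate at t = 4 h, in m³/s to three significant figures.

By discrete convolution, Q_j = Σ (P_i / 10 mm) · U_{j−i}.
At t = 4 h (j=4): Q = (5.7/10)·16.7 + (15.9/10)·23.2 = 46.4 m³/s.

Q ≈ 46.4 m³/s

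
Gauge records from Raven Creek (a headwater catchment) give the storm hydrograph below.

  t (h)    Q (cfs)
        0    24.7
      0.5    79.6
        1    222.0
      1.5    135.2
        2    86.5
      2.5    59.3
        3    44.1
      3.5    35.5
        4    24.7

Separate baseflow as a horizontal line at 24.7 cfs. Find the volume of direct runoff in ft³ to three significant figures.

Direct-runoff ordinates (Q − Q_b): 0.0, 54.9, 197.3, 110.5, 61.8, 34.6, 19.4, 10.8, 0.0 cfs.
ΣQ_DR = 489.3 cfs.
With Δt = 0.5 h = 1800 s, V = ΣQ_DR · Δt = 489.3 × 1800 = 8.81 × 10^5 ft³.

V ≈ 8.81 × 10^5 ft³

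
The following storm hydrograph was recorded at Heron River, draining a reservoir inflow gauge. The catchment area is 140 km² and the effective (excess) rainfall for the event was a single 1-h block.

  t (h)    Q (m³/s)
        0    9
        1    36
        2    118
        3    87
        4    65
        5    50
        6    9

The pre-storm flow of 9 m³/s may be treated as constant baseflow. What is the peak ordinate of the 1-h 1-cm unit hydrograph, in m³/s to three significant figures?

Direct runoff: 0.0, 27.0, 109.0, 78.0, 56.0, 41.0, 0.0 m³/s; ΣQ_DR = 311.0 m³/s, peak = 109.0 m³/s.
Runoff depth d = ΣQ_DR·Δt / A = 311.0 × 3600 / (140 km²) = 7.997 mm.
The 1-cm UH is the DRH scaled by (10 mm)/d, so U_p = 109.0 × 10/7.997 = 136 m³/s.

U_p ≈ 136 m³/s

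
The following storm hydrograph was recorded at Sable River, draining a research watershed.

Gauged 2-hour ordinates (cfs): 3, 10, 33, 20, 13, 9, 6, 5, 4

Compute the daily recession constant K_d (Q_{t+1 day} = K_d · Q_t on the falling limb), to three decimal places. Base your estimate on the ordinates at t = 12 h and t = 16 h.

K_d ≈ 0.088

Between t = 12 h and t = 16 h the flow falls from 6 to 4 cfs over 2×2 h = 4 h.
Per-interval ratio K = (4/6)^(1/2) = 0.8165; K_d = K^(24/2) = 0.088.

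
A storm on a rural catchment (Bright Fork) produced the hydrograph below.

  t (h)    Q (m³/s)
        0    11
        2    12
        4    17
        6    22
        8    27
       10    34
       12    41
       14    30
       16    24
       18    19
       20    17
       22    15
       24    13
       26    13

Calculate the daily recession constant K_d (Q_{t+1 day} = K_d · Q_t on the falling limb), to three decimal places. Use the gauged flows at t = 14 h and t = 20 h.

K_d ≈ 0.103

Between t = 14 h and t = 20 h the flow falls from 30 to 17 m³/s over 3×2 h = 6 h.
Per-interval ratio K = (17/30)^(1/3) = 0.8275; K_d = K^(24/2) = 0.103.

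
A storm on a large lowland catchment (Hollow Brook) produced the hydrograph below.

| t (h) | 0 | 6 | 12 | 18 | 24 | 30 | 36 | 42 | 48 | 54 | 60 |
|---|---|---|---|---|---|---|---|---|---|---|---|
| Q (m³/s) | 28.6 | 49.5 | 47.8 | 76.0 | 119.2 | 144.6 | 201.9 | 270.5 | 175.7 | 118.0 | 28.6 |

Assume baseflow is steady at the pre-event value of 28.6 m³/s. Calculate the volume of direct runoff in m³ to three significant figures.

V ≈ 2.04 × 10^7 m³

Direct-runoff ordinates (Q − Q_b): 0.0, 20.9, 19.2, 47.4, 90.6, 116.0, 173.3, 241.9, 147.1, 89.4, 0.0 m³/s.
ΣQ_DR = 945.8 m³/s.
With Δt = 6 h = 21600 s, V = ΣQ_DR · Δt = 945.8 × 21600 = 2.04 × 10^7 m³.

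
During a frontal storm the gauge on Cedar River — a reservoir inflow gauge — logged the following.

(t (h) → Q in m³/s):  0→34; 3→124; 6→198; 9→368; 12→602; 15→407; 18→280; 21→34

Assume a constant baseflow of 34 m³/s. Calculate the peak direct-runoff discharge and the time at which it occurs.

Subtracting baseflow gives direct-runoff ordinates: 0.0, 90.0, 164.0, 334.0, 568.0, 373.0, 246.0, 0.0 m³/s.
The maximum is 568.0 m³/s, occurring at the reading for t = 12 h.

Q_p = 568.0 m³/s at t = 12 h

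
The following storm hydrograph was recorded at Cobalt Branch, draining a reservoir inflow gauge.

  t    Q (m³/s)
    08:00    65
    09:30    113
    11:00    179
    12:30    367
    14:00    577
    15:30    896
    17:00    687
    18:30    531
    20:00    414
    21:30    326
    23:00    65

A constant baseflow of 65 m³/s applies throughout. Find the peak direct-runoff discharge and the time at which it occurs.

Q_p = 831.0 m³/s at t = 15:30

Subtracting baseflow gives direct-runoff ordinates: 0.0, 48.0, 114.0, 302.0, 512.0, 831.0, 622.0, 466.0, 349.0, 261.0, 0.0 m³/s.
The maximum is 831.0 m³/s, occurring at the reading for t = 15:30.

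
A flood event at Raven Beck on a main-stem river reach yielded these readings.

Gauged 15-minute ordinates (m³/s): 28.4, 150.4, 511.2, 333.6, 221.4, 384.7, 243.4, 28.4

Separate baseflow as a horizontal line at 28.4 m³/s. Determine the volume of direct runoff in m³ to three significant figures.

V ≈ 1.51 × 10^6 m³

Direct-runoff ordinates (Q − Q_b): 0.0, 122.0, 482.8, 305.2, 193.0, 356.3, 215.0, 0.0 m³/s.
ΣQ_DR = 1674 m³/s.
With Δt = 0.25 h = 900 s, V = ΣQ_DR · Δt = 1674 × 900 = 1.51 × 10^6 m³.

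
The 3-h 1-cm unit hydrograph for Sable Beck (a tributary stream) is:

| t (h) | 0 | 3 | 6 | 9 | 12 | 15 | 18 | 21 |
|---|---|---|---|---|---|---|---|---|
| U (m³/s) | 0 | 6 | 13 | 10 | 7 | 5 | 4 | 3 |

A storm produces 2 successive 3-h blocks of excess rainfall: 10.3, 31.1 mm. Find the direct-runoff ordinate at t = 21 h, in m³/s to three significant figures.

By discrete convolution, Q_j = Σ (P_i / 10 mm) · U_{j−i}.
At t = 21 h (j=7): Q = (10.3/10)·3 + (31.1/10)·4 = 15.5 m³/s.

Q ≈ 15.5 m³/s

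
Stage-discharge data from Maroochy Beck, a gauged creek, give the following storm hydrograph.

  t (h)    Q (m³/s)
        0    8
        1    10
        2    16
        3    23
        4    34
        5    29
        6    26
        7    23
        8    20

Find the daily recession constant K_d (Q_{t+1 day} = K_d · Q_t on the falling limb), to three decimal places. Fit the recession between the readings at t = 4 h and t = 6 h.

Between t = 4 h and t = 6 h the flow falls from 34 to 26 m³/s over 2×1 h = 2 h.
Per-interval ratio K = (26/34)^(1/2) = 0.8745; K_d = K^(24/1) = 0.040.

K_d ≈ 0.040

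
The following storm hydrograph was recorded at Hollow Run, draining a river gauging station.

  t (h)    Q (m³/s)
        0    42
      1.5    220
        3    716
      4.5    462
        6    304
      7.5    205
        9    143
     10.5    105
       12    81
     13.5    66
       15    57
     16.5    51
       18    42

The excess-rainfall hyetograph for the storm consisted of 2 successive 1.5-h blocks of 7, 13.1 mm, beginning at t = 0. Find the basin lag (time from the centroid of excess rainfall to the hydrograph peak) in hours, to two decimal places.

t_L ≈ 1.27 h

Centroid of excess rainfall: t_c = Σ P_i·t̄_i / ΣP_i = 1.7276 h (block centres at 0.75, 2.25 h).
Hydrograph peak occurs at t = 3 h, so basin lag t_L = 3 − 1.7276 = 1.27 h.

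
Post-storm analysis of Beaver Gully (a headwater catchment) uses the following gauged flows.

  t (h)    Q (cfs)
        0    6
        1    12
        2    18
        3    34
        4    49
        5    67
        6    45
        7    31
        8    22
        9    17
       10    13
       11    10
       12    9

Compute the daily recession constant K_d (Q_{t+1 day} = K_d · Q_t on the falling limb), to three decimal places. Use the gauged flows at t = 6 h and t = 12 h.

K_d ≈ 0.002

Between t = 6 h and t = 12 h the flow falls from 45 to 9 cfs over 6×1 h = 6 h.
Per-interval ratio K = (9/45)^(1/6) = 0.7647; K_d = K^(24/1) = 0.002.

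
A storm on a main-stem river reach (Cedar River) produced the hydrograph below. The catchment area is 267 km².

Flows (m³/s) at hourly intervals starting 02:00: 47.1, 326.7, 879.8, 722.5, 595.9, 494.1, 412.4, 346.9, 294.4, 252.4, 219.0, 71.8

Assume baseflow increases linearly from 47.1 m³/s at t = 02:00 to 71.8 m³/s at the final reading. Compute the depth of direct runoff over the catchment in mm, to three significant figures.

d ≈ 53.3 mm

Direct runoff: 0.00, 277.35, 828.21, 668.66, 539.82, 435.77, 351.83, 284.08, 229.34, 185.09, 149.45, 0.00 m³/s; ΣQ_DR = 3950 m³/s.
V = ΣQ_DR · Δt = 3950 × 3600 s = 1.422 × 10^7 m³.
Over A = 267 km², depth = V / A = 53.3 mm.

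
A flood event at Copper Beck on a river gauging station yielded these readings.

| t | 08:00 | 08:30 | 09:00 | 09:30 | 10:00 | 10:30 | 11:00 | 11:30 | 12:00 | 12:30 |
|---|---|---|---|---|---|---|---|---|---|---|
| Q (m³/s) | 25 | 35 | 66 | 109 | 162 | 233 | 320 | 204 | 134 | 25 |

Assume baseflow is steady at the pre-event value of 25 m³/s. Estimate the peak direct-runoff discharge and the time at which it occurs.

Q_p = 295.0 m³/s at t = 11:00

Subtracting baseflow gives direct-runoff ordinates: 0.0, 10.0, 41.0, 84.0, 137.0, 208.0, 295.0, 179.0, 109.0, 0.0 m³/s.
The maximum is 295.0 m³/s, occurring at the reading for t = 11:00.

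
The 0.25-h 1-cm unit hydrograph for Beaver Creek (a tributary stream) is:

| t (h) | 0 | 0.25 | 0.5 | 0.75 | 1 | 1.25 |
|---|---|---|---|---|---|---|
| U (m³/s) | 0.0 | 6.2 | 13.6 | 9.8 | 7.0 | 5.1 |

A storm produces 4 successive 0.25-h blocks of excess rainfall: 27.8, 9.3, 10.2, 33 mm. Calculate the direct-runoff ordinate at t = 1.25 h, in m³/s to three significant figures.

By discrete convolution, Q_j = Σ (P_i / 10 mm) · U_{j−i}.
At t = 1.25 h (j=5): Q = (27.8/10)·5.1 + (9.3/10)·7.0 + (10.2/10)·9.8 + (33/10)·13.6 = 75.6 m³/s.

Q ≈ 75.6 m³/s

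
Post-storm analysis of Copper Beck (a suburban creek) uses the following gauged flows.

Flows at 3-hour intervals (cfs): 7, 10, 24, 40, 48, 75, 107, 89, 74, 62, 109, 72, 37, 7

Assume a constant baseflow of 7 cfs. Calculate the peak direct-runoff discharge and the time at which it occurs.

Subtracting baseflow gives direct-runoff ordinates: 0.0, 3.0, 17.0, 33.0, 41.0, 68.0, 100.0, 82.0, 67.0, 55.0, 102.0, 65.0, 30.0, 0.0 cfs.
The maximum is 102.0 cfs, occurring at the reading for t = 30 h.

Q_p = 102.0 cfs at t = 30 h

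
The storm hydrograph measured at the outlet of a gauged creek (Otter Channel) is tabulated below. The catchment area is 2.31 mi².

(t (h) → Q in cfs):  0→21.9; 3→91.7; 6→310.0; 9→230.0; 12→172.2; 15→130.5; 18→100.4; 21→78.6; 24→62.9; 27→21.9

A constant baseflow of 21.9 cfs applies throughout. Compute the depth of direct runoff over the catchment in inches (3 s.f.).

Direct runoff: 0.0, 69.8, 288.1, 208.1, 150.3, 108.6, 78.5, 56.7, 41.0, 0.0 cfs; ΣQ_DR = 1001 cfs.
V = ΣQ_DR · Δt = 1001 × 10800 s = 1.081 × 10^7 ft³.
Over A = 2.31 mi², depth = V / A = 2.01 in.

d ≈ 2.01 in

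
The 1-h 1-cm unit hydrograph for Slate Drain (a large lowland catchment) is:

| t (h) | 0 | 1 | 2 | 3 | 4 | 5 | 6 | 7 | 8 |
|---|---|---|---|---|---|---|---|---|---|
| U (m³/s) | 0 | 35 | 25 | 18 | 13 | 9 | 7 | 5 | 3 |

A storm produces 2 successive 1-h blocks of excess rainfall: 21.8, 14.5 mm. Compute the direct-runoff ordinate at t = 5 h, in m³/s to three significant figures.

By discrete convolution, Q_j = Σ (P_i / 10 mm) · U_{j−i}.
At t = 5 h (j=5): Q = (21.8/10)·9 + (14.5/10)·13 = 38.5 m³/s.

Q ≈ 38.5 m³/s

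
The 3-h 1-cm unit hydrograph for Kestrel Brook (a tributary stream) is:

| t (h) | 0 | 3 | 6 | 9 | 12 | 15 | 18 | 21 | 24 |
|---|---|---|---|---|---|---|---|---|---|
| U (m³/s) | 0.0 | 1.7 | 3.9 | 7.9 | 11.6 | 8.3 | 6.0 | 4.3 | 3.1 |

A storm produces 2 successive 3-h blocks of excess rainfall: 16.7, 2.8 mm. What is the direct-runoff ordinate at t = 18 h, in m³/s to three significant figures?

By discrete convolution, Q_j = Σ (P_i / 10 mm) · U_{j−i}.
At t = 18 h (j=6): Q = (16.7/10)·6.0 + (2.8/10)·8.3 = 12.3 m³/s.

Q ≈ 12.3 m³/s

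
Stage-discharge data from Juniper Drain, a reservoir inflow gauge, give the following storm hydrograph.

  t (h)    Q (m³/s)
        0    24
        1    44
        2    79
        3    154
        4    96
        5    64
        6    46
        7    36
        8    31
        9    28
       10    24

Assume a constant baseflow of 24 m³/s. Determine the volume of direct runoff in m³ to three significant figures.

V ≈ 1.30 × 10^6 m³

Direct-runoff ordinates (Q − Q_b): 0.0, 20.0, 55.0, 130.0, 72.0, 40.0, 22.0, 12.0, 7.0, 4.0, 0.0 m³/s.
ΣQ_DR = 362.0 m³/s.
With Δt = 1 h = 3600 s, V = ΣQ_DR · Δt = 362.0 × 3600 = 1.30 × 10^6 m³.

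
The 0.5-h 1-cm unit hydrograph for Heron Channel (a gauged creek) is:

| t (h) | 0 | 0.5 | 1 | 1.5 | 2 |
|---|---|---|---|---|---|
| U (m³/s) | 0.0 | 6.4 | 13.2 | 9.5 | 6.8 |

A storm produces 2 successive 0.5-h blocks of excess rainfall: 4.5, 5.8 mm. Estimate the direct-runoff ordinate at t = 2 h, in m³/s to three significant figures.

By discrete convolution, Q_j = Σ (P_i / 10 mm) · U_{j−i}.
At t = 2 h (j=4): Q = (4.5/10)·6.8 + (5.8/10)·9.5 = 8.57 m³/s.

Q ≈ 8.57 m³/s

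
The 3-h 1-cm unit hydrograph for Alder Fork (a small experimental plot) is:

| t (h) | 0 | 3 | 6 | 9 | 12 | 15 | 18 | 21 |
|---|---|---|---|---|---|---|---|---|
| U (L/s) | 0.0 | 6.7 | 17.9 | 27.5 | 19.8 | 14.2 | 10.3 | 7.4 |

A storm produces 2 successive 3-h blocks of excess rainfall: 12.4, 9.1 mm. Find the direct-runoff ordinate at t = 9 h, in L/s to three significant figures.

Q ≈ 50.4 L/s

By discrete convolution, Q_j = Σ (P_i / 10 mm) · U_{j−i}.
At t = 9 h (j=3): Q = (12.4/10)·27.5 + (9.1/10)·17.9 = 50.4 L/s.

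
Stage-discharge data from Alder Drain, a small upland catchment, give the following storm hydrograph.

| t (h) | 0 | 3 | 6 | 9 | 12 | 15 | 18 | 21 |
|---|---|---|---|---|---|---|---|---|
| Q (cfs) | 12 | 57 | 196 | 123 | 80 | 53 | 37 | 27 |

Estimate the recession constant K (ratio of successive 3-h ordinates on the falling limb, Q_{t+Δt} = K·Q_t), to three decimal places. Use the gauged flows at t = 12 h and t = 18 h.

K ≈ 0.680

Using the recession-limb readings at t = 12 h and t = 18 h: Q falls from 80 to 37 cfs over 2 intervals.
K = (Q₂/Q₁)^(1/2) = (37/80)^(1/2) = 0.680.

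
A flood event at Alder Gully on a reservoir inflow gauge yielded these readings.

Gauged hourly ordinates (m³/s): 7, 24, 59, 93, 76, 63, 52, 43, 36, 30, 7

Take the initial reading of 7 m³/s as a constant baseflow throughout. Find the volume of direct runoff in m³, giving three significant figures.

Direct-runoff ordinates (Q − Q_b): 0.0, 17.0, 52.0, 86.0, 69.0, 56.0, 45.0, 36.0, 29.0, 23.0, 0.0 m³/s.
ΣQ_DR = 413.0 m³/s.
With Δt = 1 h = 3600 s, V = ΣQ_DR · Δt = 413.0 × 3600 = 1.49 × 10^6 m³.

V ≈ 1.49 × 10^6 m³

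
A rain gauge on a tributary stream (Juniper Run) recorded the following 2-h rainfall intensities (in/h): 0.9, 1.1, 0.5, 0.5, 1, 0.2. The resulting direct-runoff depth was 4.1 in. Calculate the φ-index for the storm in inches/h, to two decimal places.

φ ≈ 0.39 in/h

Only the 5 blocks with intensity above φ contribute runoff: 0.9, 1.1, 0.5, 0.5, 1 in/h.
Σ(I−φ)·Δt = d  ⇒  (0.9+1.1+0.5+0.5+1 − 5φ)·2 = 4.1
φ = (4.000 − 4.1/2) / 5 = 0.39 in/h.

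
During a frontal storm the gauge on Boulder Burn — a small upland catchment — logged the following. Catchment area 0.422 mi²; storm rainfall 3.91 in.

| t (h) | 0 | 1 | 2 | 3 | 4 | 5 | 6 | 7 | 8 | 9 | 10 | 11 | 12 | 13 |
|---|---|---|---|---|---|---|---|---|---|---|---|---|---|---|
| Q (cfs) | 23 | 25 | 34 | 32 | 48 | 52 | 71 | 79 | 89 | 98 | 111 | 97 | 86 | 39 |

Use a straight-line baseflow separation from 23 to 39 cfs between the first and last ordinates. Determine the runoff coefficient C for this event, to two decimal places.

C ≈ 0.42

ΣQ_DR = 450.0 cfs; V = ΣQ_DR·Δt = 1.620 × 10^6 ft³.
Runoff depth d = V / A = 1.652 in.
C = d / P = 1.652 / 3.91 = 0.42.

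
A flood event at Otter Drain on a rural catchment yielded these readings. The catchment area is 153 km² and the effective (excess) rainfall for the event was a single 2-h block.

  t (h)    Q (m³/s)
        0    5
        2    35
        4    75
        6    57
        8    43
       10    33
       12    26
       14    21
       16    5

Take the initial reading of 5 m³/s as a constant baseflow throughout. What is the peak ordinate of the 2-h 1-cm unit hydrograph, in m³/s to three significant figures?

U_p ≈ 58.3 m³/s

Direct runoff: 0.0, 30.0, 70.0, 52.0, 38.0, 28.0, 21.0, 16.0, 0.0 m³/s; ΣQ_DR = 255.0 m³/s, peak = 70.0 m³/s.
Runoff depth d = ΣQ_DR·Δt / A = 255.0 × 7200 / (153 km²) = 12.00 mm.
The 1-cm UH is the DRH scaled by (10 mm)/d, so U_p = 70.0 × 10/12.00 = 58.3 m³/s.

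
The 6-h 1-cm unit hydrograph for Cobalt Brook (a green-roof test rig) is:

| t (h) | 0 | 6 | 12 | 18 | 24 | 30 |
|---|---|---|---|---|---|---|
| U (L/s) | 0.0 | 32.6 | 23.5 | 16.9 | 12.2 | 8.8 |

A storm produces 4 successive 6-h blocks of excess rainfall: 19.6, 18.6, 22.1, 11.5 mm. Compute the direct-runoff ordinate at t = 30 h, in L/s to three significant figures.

By discrete convolution, Q_j = Σ (P_i / 10 mm) · U_{j−i}.
At t = 30 h (j=5): Q = (19.6/10)·8.8 + (18.6/10)·12.2 + (22.1/10)·16.9 + (11.5/10)·23.5 = 104 L/s.

Q ≈ 104 L/s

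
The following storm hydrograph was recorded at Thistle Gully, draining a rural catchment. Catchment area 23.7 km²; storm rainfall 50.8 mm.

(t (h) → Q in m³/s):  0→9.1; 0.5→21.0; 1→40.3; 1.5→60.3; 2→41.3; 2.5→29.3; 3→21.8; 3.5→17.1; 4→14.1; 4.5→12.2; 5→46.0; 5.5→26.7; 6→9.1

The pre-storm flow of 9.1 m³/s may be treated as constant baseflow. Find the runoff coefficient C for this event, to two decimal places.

ΣQ_DR = 230.0 m³/s; V = ΣQ_DR·Δt = 4.140 × 10^5 m³.
Runoff depth d = V / A = 17.47 mm.
C = d / P = 17.47 / 50.8 = 0.34.

C ≈ 0.34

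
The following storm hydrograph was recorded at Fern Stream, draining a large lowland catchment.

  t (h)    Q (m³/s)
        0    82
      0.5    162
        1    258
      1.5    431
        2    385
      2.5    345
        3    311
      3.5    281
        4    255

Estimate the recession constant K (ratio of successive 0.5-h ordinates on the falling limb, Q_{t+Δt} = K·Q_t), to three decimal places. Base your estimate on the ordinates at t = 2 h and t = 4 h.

K ≈ 0.902

Using the recession-limb readings at t = 2 h and t = 4 h: Q falls from 385 to 255 m³/s over 4 intervals.
K = (Q₂/Q₁)^(1/4) = (255/385)^(1/4) = 0.902.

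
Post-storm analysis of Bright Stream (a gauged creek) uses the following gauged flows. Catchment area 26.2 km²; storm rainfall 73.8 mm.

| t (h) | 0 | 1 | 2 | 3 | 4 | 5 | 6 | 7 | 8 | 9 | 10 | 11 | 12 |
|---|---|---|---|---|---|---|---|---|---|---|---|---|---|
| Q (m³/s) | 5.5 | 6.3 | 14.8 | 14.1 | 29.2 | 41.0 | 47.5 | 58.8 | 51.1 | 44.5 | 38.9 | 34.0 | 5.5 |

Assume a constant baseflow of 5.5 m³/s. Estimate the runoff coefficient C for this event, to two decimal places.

C ≈ 0.60

ΣQ_DR = 319.7 m³/s; V = ΣQ_DR·Δt = 1.151 × 10^6 m³.
Runoff depth d = V / A = 43.93 mm.
C = d / P = 43.93 / 73.8 = 0.60.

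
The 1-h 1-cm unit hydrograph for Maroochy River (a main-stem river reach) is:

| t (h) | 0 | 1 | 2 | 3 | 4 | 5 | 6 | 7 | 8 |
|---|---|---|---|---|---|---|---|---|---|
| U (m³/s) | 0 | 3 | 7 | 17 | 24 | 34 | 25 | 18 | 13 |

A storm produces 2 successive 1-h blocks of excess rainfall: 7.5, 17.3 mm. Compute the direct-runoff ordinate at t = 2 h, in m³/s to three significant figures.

By discrete convolution, Q_j = Σ (P_i / 10 mm) · U_{j−i}.
At t = 2 h (j=2): Q = (7.5/10)·7 + (17.3/10)·3 = 10.4 m³/s.

Q ≈ 10.4 m³/s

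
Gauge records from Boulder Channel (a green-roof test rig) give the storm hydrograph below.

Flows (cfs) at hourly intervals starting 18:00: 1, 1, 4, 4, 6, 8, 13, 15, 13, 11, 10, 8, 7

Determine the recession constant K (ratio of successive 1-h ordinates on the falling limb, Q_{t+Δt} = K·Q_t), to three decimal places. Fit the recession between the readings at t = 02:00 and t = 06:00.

K ≈ 0.857

Using the recession-limb readings at t = 02:00 and t = 06:00: Q falls from 13 to 7 cfs over 4 intervals.
K = (Q₂/Q₁)^(1/4) = (7/13)^(1/4) = 0.857.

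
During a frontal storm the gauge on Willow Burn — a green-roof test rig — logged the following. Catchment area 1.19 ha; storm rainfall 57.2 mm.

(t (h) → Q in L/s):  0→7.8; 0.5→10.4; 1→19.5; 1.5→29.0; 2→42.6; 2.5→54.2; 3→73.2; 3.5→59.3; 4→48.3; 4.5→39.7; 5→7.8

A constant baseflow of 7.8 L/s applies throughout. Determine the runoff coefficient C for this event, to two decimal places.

ΣQ_DR = 306.0 L/s; V = ΣQ_DR·Δt = 5.508 × 10^5 L.
Runoff depth d = V / A = 46.29 mm.
C = d / P = 46.29 / 57.2 = 0.81.

C ≈ 0.81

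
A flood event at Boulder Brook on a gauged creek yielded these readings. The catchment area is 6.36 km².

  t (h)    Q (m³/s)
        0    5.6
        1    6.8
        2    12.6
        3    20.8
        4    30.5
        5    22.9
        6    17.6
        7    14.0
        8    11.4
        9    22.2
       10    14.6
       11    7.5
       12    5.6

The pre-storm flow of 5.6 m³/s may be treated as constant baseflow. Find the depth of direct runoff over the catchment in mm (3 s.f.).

d ≈ 67.5 mm

Direct runoff: 0.0, 1.2, 7.0, 15.2, 24.9, 17.3, 12.0, 8.4, 5.8, 16.6, 9.0, 1.9, 0.0 m³/s; ΣQ_DR = 119.3 m³/s.
V = ΣQ_DR · Δt = 119.3 × 3600 s = 4.295 × 10^5 m³.
Over A = 6.36 km², depth = V / A = 67.5 mm.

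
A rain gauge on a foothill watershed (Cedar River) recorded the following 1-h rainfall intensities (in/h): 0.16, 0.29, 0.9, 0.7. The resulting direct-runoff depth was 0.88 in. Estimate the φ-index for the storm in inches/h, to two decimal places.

Only the 2 blocks with intensity above φ contribute runoff: 0.9, 0.7 in/h.
Σ(I−φ)·Δt = d  ⇒  (0.9+0.7 − 2φ)·1 = 0.88
φ = (1.600 − 0.88/1) / 2 = 0.36 in/h.

φ ≈ 0.36 in/h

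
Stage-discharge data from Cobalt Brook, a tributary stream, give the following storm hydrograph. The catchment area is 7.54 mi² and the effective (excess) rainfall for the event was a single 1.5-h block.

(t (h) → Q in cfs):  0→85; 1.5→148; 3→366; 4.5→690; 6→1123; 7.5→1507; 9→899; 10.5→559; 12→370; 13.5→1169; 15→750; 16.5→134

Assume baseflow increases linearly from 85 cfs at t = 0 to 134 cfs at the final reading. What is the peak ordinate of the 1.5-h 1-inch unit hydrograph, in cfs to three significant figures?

U_p ≈ 700 cfs

Direct runoff: 0.00, 58.55, 272.09, 591.64, 1020.18, 1399.73, 787.27, 442.82, 249.36, 1043.91, 620.45, 0.00 cfs; ΣQ_DR = 6486 cfs, peak = 1399.73 cfs.
Runoff depth d = ΣQ_DR·Δt / A = 6486 × 5400 / (7.54 mi²) = 1.999 in.
The 1-inch UH is the DRH scaled by (1 in)/d, so U_p = 1399.73 × 1/1.999 = 700 cfs.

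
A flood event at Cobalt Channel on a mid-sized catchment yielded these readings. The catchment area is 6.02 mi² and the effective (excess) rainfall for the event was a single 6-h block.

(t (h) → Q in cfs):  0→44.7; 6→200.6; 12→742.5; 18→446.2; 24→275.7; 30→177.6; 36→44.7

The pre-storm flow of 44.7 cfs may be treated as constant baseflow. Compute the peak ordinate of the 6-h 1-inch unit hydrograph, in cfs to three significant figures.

Direct runoff: 0.0, 155.9, 697.8, 401.5, 231.0, 132.9, 0.0 cfs; ΣQ_DR = 1619 cfs, peak = 697.8 cfs.
Runoff depth d = ΣQ_DR·Δt / A = 1619 × 21600 / (6.02 mi²) = 2.501 in.
The 1-inch UH is the DRH scaled by (1 in)/d, so U_p = 697.8 × 1/2.501 = 279 cfs.

U_p ≈ 279 cfs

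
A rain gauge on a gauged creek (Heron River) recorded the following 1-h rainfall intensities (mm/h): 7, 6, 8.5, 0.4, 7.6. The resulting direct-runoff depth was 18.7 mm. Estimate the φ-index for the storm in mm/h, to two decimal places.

Only the 4 blocks with intensity above φ contribute runoff: 7, 6, 8.5, 7.6 mm/h.
Σ(I−φ)·Δt = d  ⇒  (7+6+8.5+7.6 − 4φ)·1 = 18.7
φ = (29.10 − 18.7/1) / 4 = 2.60 mm/h.

φ ≈ 2.60 mm/h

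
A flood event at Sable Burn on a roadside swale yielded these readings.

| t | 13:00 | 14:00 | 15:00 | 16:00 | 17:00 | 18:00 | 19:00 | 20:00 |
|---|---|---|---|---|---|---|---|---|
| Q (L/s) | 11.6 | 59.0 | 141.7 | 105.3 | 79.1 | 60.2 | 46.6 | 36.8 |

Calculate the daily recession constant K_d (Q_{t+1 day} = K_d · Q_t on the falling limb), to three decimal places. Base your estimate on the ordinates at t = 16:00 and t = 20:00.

Between t = 16:00 and t = 20:00 the flow falls from 105.3 to 36.8 L/s over 4×1 h = 4 h.
Per-interval ratio K = (36.8/105.3)^(1/4) = 0.7689; K_d = K^(24/1) = 0.002.

K_d ≈ 0.002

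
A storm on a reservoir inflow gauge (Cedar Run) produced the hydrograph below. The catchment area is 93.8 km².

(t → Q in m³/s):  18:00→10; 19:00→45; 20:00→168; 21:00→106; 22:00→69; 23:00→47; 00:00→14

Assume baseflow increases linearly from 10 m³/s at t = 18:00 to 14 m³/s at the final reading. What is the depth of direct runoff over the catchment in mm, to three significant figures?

d ≈ 14.4 mm

Direct runoff: 0.00, 34.33, 156.67, 94.00, 56.33, 33.67, 0.00 m³/s; ΣQ_DR = 375.0 m³/s.
V = ΣQ_DR · Δt = 375.0 × 3600 s = 1.350 × 10^6 m³.
Over A = 93.8 km², depth = V / A = 14.4 mm.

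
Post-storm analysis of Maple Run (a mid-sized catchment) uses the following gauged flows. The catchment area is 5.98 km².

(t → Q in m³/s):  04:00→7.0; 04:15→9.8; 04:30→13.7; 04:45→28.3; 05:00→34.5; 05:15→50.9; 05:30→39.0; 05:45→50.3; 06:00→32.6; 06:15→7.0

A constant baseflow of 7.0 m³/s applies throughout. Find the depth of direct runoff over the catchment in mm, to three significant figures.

d ≈ 30.6 mm

Direct runoff: 0.0, 2.8, 6.7, 21.3, 27.5, 43.9, 32.0, 43.3, 25.6, 0.0 m³/s; ΣQ_DR = 203.1 m³/s.
V = ΣQ_DR · Δt = 203.1 × 900 s = 1.828 × 10^5 m³.
Over A = 5.98 km², depth = V / A = 30.6 mm.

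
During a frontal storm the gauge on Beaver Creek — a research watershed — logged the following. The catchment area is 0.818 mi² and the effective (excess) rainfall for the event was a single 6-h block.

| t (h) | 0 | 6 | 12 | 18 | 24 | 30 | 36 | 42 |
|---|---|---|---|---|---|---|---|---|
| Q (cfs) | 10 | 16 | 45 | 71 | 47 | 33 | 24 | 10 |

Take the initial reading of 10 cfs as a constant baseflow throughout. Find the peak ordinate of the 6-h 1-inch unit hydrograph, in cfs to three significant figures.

Direct runoff: 0.0, 6.0, 35.0, 61.0, 37.0, 23.0, 14.0, 0.0 cfs; ΣQ_DR = 176.0 cfs, peak = 61.0 cfs.
Runoff depth d = ΣQ_DR·Δt / A = 176.0 × 21600 / (0.818 mi²) = 2.000 in.
The 1-inch UH is the DRH scaled by (1 in)/d, so U_p = 61.0 × 1/2.000 = 30.5 cfs.

U_p ≈ 30.5 cfs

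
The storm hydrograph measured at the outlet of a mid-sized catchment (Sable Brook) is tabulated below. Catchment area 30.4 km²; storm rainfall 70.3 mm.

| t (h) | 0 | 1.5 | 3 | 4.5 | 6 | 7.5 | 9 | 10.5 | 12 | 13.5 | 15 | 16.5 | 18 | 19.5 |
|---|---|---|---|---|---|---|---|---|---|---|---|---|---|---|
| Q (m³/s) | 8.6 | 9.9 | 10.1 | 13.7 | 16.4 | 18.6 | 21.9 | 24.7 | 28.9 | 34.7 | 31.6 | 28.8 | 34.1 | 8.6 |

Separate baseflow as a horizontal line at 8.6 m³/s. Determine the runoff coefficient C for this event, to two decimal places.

C ≈ 0.43

ΣQ_DR = 170.2 m³/s; V = ΣQ_DR·Δt = 9.191 × 10^5 m³.
Runoff depth d = V / A = 30.23 mm.
C = d / P = 30.23 / 70.3 = 0.43.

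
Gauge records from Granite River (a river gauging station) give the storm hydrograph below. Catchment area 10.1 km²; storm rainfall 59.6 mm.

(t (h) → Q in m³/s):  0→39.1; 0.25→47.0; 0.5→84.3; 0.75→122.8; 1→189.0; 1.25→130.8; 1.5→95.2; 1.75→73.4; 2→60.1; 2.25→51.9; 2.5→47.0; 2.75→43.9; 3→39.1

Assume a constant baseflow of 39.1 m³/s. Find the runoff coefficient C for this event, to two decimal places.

ΣQ_DR = 515.3 m³/s; V = ΣQ_DR·Δt = 4.638 × 10^5 m³.
Runoff depth d = V / A = 45.92 mm.
C = d / P = 45.92 / 59.6 = 0.77.

C ≈ 0.77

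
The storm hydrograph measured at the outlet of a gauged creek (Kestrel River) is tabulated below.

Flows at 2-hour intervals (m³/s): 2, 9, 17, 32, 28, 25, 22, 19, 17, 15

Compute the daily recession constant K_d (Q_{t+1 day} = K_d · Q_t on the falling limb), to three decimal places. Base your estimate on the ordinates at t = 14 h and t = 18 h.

Between t = 14 h and t = 18 h the flow falls from 19 to 15 m³/s over 2×2 h = 4 h.
Per-interval ratio K = (15/19)^(1/2) = 0.8885; K_d = K^(24/2) = 0.242.

K_d ≈ 0.242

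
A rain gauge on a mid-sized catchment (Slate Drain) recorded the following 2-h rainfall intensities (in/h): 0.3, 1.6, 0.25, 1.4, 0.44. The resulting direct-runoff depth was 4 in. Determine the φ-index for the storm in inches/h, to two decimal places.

Only the 2 blocks with intensity above φ contribute runoff: 1.6, 1.4 in/h.
Σ(I−φ)·Δt = d  ⇒  (1.6+1.4 − 2φ)·2 = 4
φ = (3.000 − 4/2) / 2 = 0.50 in/h.

φ ≈ 0.50 in/h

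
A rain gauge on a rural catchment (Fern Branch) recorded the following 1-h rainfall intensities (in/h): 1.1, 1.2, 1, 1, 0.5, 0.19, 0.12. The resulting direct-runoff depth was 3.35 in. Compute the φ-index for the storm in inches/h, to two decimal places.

Only the 5 blocks with intensity above φ contribute runoff: 1.1, 1.2, 1, 1, 0.5 in/h.
Σ(I−φ)·Δt = d  ⇒  (1.1+1.2+1+1+0.5 − 5φ)·1 = 3.35
φ = (4.800 − 3.35/1) / 5 = 0.29 in/h.

φ ≈ 0.29 in/h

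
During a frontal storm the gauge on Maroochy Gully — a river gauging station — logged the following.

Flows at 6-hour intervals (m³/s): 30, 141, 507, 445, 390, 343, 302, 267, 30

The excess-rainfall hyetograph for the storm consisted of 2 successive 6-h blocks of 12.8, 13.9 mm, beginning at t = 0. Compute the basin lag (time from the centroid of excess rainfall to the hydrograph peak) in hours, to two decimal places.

t_L ≈ 5.88 h

Centroid of excess rainfall: t_c = Σ P_i·t̄_i / ΣP_i = 6.1236 h (block centres at 3, 9 h).
Hydrograph peak occurs at t = 12 h, so basin lag t_L = 12 − 6.1236 = 5.88 h.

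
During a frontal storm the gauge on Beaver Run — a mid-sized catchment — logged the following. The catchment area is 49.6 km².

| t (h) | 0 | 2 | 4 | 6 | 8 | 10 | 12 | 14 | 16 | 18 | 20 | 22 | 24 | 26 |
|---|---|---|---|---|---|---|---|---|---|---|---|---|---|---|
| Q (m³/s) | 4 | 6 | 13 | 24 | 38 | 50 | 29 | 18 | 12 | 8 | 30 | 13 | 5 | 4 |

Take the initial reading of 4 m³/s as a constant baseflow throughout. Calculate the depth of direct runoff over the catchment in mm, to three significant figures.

Direct runoff: 0.0, 2.0, 9.0, 20.0, 34.0, 46.0, 25.0, 14.0, 8.0, 4.0, 26.0, 9.0, 1.0, 0.0 m³/s; ΣQ_DR = 198.0 m³/s.
V = ΣQ_DR · Δt = 198.0 × 7200 s = 1.426 × 10^6 m³.
Over A = 49.6 km², depth = V / A = 28.7 mm.

d ≈ 28.7 mm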